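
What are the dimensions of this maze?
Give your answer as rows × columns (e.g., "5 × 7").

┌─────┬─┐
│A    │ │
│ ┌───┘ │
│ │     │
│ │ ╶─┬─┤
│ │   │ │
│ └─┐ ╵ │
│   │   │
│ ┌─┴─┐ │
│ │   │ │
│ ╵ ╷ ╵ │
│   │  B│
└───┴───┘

Counting the maze dimensions:
Rows (vertical): 6
Columns (horizontal): 4
Dimensions: 6 × 4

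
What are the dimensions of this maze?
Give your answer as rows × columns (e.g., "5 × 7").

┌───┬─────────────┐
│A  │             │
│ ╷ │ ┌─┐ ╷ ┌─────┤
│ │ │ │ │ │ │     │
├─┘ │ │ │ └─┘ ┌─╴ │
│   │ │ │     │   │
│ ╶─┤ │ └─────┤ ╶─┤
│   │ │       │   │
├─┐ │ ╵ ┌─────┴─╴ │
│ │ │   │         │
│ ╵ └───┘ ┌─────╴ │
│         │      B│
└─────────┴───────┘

Counting the maze dimensions:
Rows (vertical): 6
Columns (horizontal): 9
Dimensions: 6 × 9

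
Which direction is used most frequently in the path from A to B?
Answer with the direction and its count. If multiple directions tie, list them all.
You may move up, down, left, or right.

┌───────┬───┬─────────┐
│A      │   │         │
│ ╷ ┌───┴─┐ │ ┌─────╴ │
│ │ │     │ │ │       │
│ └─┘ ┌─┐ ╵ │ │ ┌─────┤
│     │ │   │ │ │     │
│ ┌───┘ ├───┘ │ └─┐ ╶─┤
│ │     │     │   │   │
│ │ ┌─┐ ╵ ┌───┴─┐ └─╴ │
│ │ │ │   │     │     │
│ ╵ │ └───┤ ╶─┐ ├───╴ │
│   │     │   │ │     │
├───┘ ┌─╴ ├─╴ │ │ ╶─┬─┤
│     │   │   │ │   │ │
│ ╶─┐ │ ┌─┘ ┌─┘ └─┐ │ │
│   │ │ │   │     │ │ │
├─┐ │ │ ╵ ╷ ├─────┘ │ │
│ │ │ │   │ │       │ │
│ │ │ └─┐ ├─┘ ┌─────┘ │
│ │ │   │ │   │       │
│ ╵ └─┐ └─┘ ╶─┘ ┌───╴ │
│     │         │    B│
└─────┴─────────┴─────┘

Directions: down, down, down, down, down, right, up, up, right, right, down, right, up, right, right, up, up, up, right, right, right, right, down, left, left, left, down, down, right, down, right, right, down, left, left, down, right, down, down, left, left, left, down, left, down, right, right, up, right, right, right, down
Counts: {'down': 17, 'right': 19, 'up': 7, 'left': 9}
Most common: right (19 times)

Solution:

┌───────┬───┬─────────┐
│A      │   │↱ → → → ↓│
│ ╷ ┌───┴─┐ │ ┌─────╴ │
│↓│ │     │ │↑│↓ ← ← ↲│
│ └─┘ ┌─┐ ╵ │ │ ┌─────┤
│↓    │ │   │↑│↓│     │
│ ┌───┘ ├───┘ │ └─┐ ╶─┤
│↓│↱ → ↓│↱ → ↑│↳ ↓│   │
│ │ ┌─┐ ╵ ┌───┴─┐ └─╴ │
│↓│↑│ │↳ ↑│     │↳ → ↓│
│ ╵ │ └───┤ ╶─┐ ├───╴ │
│↳ ↑│     │   │ │↓ ← ↲│
├───┘ ┌─╴ ├─╴ │ │ ╶─┬─┤
│     │   │   │ │↳ ↓│ │
│ ╶─┐ │ ┌─┘ ┌─┘ └─┐ │ │
│   │ │ │   │     │↓│ │
├─┐ │ │ ╵ ╷ ├─────┘ │ │
│ │ │ │   │ │↓ ← ← ↲│ │
│ │ │ └─┐ ├─┘ ┌─────┘ │
│ │ │   │ │↓ ↲│↱ → → ↓│
│ ╵ └─┐ └─┘ ╶─┘ ┌───╴ │
│     │    ↳ → ↑│    B│
└─────┴─────────┴─────┘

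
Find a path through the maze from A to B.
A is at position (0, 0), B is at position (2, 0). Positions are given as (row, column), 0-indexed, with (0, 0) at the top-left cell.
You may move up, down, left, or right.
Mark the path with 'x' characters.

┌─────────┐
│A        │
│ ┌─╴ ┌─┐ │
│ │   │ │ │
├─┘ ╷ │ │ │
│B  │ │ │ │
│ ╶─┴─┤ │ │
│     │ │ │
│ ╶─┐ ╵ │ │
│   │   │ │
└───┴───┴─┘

Finding the shortest path from (0, 0) to (2, 0):
Path length: 6 steps
Directions: right → right → down → left → down → left

Solution:

┌─────────┐
│A x x    │
│ ┌─╴ ┌─┐ │
│ │x x│ │ │
├─┘ ╷ │ │ │
│B x│ │ │ │
│ ╶─┴─┤ │ │
│     │ │ │
│ ╶─┐ ╵ │ │
│   │   │ │
└───┴───┴─┘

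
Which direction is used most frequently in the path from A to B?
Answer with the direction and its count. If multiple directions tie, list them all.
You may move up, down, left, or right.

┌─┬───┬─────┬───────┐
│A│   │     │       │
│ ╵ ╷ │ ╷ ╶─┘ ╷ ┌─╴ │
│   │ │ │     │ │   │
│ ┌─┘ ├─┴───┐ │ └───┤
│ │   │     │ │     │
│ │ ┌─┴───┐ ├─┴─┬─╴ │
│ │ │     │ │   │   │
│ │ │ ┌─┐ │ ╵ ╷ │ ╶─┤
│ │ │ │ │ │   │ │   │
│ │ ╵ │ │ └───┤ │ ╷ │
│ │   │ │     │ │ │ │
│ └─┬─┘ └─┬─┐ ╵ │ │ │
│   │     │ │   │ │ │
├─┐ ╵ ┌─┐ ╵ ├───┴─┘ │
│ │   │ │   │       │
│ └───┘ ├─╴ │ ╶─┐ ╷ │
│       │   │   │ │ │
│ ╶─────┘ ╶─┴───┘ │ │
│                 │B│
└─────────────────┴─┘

Directions: down, down, down, down, down, down, right, down, right, up, right, right, down, right, down, left, down, right, right, right, right, up, up, right, down, down
Counts: {'down': 12, 'right': 10, 'up': 3, 'left': 1}
Most common: down (12 times)

Solution:

┌─┬───┬─────┬───────┐
│A│   │     │       │
│ ╵ ╷ │ ╷ ╶─┘ ╷ ┌─╴ │
│↓  │ │ │     │ │   │
│ ┌─┘ ├─┴───┐ │ └───┤
│↓│   │     │ │     │
│ │ ┌─┴───┐ ├─┴─┬─╴ │
│↓│ │     │ │   │   │
│ │ │ ┌─┐ │ ╵ ╷ │ ╶─┤
│↓│ │ │ │ │   │ │   │
│ │ ╵ │ │ └───┤ │ ╷ │
│↓│   │ │     │ │ │ │
│ └─┬─┘ └─┬─┐ ╵ │ │ │
│↳ ↓│↱ → ↓│ │   │ │ │
├─┐ ╵ ┌─┐ ╵ ├───┴─┘ │
│ │↳ ↑│ │↳ ↓│    ↱ ↓│
│ └───┘ ├─╴ │ ╶─┐ ╷ │
│       │↓ ↲│   │↑│↓│
│ ╶─────┘ ╶─┴───┘ │ │
│        ↳ → → → ↑│B│
└─────────────────┴─┘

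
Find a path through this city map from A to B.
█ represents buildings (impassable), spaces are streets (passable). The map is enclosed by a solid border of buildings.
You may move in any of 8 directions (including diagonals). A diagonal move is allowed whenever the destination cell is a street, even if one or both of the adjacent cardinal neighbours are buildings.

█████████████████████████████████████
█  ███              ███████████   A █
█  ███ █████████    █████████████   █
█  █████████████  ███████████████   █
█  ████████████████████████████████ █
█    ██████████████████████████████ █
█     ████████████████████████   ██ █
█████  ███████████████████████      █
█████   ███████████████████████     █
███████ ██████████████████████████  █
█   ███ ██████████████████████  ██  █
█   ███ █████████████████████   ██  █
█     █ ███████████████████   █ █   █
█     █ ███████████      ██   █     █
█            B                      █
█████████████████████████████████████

Finding the shortest path from A to B:
Movement: 8-directional
Path length: 31 steps
Directions: down → down → down-right → down → down → down → down → down → down → down-left → down-left → down-left → left → down-left → left → left → left → left → left → left → left → left → left → left → left → left → left → left → left → left → left

Solution:

█████████████████████████████████████
█  ███              ███████████   A █
█  ███ █████████    █████████████ ↓ █
█  █████████████  ███████████████ ↘ █
█  ████████████████████████████████↓█
█    ██████████████████████████████↓█
█     ████████████████████████   ██↓█
█████  ███████████████████████     ↓█
█████   ███████████████████████    ↓█
███████ ██████████████████████████ ↓█
█   ███ ██████████████████████  ██ ↙█
█   ███ █████████████████████   ██↙ █
█     █ ███████████████████   █ █↙  █
█     █ ███████████      ██   █↙←   █
█            B←←←←←←←←←←←←←←←←←     █
█████████████████████████████████████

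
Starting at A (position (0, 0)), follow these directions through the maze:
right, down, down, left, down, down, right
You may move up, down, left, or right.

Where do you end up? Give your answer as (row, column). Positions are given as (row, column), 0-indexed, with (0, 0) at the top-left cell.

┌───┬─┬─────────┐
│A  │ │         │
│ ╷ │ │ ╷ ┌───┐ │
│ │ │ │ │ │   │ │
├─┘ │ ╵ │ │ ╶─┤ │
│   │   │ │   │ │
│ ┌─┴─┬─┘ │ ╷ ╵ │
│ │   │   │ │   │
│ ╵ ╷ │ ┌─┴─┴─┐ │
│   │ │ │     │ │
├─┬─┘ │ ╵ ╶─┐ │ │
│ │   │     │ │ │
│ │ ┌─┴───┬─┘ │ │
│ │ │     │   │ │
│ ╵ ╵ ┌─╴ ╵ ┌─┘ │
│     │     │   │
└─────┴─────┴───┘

Following directions step by step:
Start: (0, 0)
  right: (0, 0) → (0, 1)
  down: (0, 1) → (1, 1)
  down: (1, 1) → (2, 1)
  left: (2, 1) → (2, 0)
  down: (2, 0) → (3, 0)
  down: (3, 0) → (4, 0)
  right: (4, 0) → (4, 1)
Final position: (4, 1)

Path taken:

┌───┬─┬─────────┐
│A ↓│ │         │
│ ╷ │ │ ╷ ┌───┐ │
│ │↓│ │ │ │   │ │
├─┘ │ ╵ │ │ ╶─┤ │
│↓ ↲│   │ │   │ │
│ ┌─┴─┬─┘ │ ╷ ╵ │
│↓│   │   │ │   │
│ ╵ ╷ │ ┌─┴─┴─┐ │
│↳ B│ │ │     │ │
├─┬─┘ │ ╵ ╶─┐ │ │
│ │   │     │ │ │
│ │ ┌─┴───┬─┘ │ │
│ │ │     │   │ │
│ ╵ ╵ ┌─╴ ╵ ┌─┘ │
│     │     │   │
└─────┴─────┴───┘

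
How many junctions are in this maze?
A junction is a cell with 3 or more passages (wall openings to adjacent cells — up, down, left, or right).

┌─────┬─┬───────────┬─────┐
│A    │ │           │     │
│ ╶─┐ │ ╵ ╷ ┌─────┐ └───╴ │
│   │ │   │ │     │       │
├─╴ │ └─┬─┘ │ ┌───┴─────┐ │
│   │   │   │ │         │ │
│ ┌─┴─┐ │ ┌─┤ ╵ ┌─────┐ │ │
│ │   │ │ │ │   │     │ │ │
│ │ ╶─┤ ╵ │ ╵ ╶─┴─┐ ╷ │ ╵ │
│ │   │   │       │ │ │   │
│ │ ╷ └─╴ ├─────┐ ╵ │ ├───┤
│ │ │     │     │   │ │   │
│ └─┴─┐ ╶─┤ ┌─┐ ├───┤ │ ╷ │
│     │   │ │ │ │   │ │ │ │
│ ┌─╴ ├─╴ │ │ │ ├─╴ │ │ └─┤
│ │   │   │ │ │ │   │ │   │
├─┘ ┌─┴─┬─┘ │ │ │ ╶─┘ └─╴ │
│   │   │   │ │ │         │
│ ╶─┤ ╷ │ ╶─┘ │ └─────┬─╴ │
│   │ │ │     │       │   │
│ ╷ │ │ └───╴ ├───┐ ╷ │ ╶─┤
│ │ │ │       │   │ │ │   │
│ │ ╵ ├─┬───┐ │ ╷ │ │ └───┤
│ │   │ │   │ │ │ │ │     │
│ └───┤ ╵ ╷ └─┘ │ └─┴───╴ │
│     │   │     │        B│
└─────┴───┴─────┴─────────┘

Checking each cell for number of passages:

Junctions found (3+ passages):
  (0, 5): 3 passages
  (1, 12): 3 passages
  (3, 6): 3 passages
  (3, 9): 3 passages
  (4, 1): 3 passages
  (4, 4): 3 passages
  (4, 6): 3 passages
  (5, 3): 3 passages
  (6, 0): 3 passages
  (8, 10): 3 passages
  (8, 12): 3 passages
  (9, 0): 3 passages
  (9, 6): 3 passages
  (9, 9): 3 passages
  (10, 6): 3 passages
Total junctions: 15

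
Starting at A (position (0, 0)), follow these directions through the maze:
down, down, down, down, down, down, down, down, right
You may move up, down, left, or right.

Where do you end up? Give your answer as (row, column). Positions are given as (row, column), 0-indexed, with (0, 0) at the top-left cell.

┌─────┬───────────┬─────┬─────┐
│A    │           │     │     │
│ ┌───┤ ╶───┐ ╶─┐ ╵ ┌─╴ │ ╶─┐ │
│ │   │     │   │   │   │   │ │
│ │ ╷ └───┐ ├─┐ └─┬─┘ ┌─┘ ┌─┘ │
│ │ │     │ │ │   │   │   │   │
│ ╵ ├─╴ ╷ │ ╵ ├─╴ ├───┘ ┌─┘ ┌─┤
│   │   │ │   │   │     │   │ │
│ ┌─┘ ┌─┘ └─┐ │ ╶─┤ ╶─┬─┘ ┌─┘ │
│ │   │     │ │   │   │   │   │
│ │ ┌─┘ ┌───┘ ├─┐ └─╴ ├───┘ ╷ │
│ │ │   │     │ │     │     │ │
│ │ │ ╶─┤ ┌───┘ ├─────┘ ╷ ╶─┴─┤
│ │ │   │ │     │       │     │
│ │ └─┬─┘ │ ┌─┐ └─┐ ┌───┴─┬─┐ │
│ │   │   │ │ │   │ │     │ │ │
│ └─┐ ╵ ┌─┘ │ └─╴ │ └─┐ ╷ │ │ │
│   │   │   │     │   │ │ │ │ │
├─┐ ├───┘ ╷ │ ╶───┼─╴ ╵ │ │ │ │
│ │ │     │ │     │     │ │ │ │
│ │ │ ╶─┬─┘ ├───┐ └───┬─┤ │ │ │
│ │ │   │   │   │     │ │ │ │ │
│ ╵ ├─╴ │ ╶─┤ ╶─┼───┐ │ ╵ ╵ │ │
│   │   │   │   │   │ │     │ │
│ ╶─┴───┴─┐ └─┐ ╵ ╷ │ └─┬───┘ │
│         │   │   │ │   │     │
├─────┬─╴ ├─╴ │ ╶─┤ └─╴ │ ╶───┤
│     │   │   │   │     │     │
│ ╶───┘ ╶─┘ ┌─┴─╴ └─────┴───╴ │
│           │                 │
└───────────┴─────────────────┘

Following directions step by step:
Start: (0, 0)
  down: (0, 0) → (1, 0)
  down: (1, 0) → (2, 0)
  down: (2, 0) → (3, 0)
  down: (3, 0) → (4, 0)
  down: (4, 0) → (5, 0)
  down: (5, 0) → (6, 0)
  down: (6, 0) → (7, 0)
  down: (7, 0) → (8, 0)
  right: (8, 0) → (8, 1)
Final position: (8, 1)

Path taken:

┌─────┬───────────┬─────┬─────┐
│A    │           │     │     │
│ ┌───┤ ╶───┐ ╶─┐ ╵ ┌─╴ │ ╶─┐ │
│↓│   │     │   │   │   │   │ │
│ │ ╷ └───┐ ├─┐ └─┬─┘ ┌─┘ ┌─┘ │
│↓│ │     │ │ │   │   │   │   │
│ ╵ ├─╴ ╷ │ ╵ ├─╴ ├───┘ ┌─┘ ┌─┤
│↓  │   │ │   │   │     │   │ │
│ ┌─┘ ┌─┘ └─┐ │ ╶─┤ ╶─┬─┘ ┌─┘ │
│↓│   │     │ │   │   │   │   │
│ │ ┌─┘ ┌───┘ ├─┐ └─╴ ├───┘ ╷ │
│↓│ │   │     │ │     │     │ │
│ │ │ ╶─┤ ┌───┘ ├─────┘ ╷ ╶─┴─┤
│↓│ │   │ │     │       │     │
│ │ └─┬─┘ │ ┌─┐ └─┐ ┌───┴─┬─┐ │
│↓│   │   │ │ │   │ │     │ │ │
│ └─┐ ╵ ┌─┘ │ └─╴ │ └─┐ ╷ │ │ │
│↳ B│   │   │     │   │ │ │ │ │
├─┐ ├───┘ ╷ │ ╶───┼─╴ ╵ │ │ │ │
│ │ │     │ │     │     │ │ │ │
│ │ │ ╶─┬─┘ ├───┐ └───┬─┤ │ │ │
│ │ │   │   │   │     │ │ │ │ │
│ ╵ ├─╴ │ ╶─┤ ╶─┼───┐ │ ╵ ╵ │ │
│   │   │   │   │   │ │     │ │
│ ╶─┴───┴─┐ └─┐ ╵ ╷ │ └─┬───┘ │
│         │   │   │ │   │     │
├─────┬─╴ ├─╴ │ ╶─┤ └─╴ │ ╶───┤
│     │   │   │   │     │     │
│ ╶───┘ ╶─┘ ┌─┴─╴ └─────┴───╴ │
│           │                 │
└───────────┴─────────────────┘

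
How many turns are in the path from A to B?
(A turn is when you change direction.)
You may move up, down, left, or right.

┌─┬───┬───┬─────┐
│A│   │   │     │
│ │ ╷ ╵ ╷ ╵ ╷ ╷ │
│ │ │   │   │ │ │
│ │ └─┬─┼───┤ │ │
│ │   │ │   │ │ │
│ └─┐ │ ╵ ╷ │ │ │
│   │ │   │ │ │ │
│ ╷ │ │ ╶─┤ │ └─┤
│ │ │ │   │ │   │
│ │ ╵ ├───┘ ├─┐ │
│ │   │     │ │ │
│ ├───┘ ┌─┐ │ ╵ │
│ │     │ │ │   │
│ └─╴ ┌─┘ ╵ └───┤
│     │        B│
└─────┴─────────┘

Directions: down, down, down, down, down, down, down, right, right, up, right, up, right, right, down, down, right, right
Number of turns: 7

Solution:

┌─┬───┬───┬─────┐
│A│   │   │     │
│ │ ╷ ╵ ╷ ╵ ╷ ╷ │
│↓│ │   │   │ │ │
│ │ └─┬─┼───┤ │ │
│↓│   │ │   │ │ │
│ └─┐ │ ╵ ╷ │ │ │
│↓  │ │   │ │ │ │
│ ╷ │ │ ╶─┤ │ └─┤
│↓│ │ │   │ │   │
│ │ ╵ ├───┘ ├─┐ │
│↓│   │↱ → ↓│ │ │
│ ├───┘ ┌─┐ │ ╵ │
│↓│  ↱ ↑│ │↓│   │
│ └─╴ ┌─┘ ╵ └───┤
│↳ → ↑│    ↳ → B│
└─────┴─────────┘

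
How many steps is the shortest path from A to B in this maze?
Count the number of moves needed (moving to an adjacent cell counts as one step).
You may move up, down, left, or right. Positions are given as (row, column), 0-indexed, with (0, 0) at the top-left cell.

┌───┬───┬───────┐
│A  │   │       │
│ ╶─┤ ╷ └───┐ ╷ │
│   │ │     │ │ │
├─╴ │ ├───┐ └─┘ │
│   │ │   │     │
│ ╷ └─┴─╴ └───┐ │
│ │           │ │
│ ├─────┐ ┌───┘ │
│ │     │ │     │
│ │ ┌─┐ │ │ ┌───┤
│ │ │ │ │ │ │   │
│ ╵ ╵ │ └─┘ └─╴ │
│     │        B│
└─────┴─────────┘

Using BFS to find shortest path:
Start: (0, 0), End: (6, 7)
Path found:
(0,0) → (1,0) → (1,1) → (2,1) → (2,0) → (3,0) → (4,0) → (5,0) → (6,0) → (6,1) → (5,1) → (4,1) → (4,2) → (4,3) → (5,3) → (6,3) → (6,4) → (6,5) → (6,6) → (6,7)
Number of steps: 19

Solution:

┌───┬───┬───────┐
│A  │   │       │
│ ╶─┤ ╷ └───┐ ╷ │
│↳ ↓│ │     │ │ │
├─╴ │ ├───┐ └─┘ │
│↓ ↲│ │   │     │
│ ╷ └─┴─╴ └───┐ │
│↓│           │ │
│ ├─────┐ ┌───┘ │
│↓│↱ → ↓│ │     │
│ │ ┌─┐ │ │ ┌───┤
│↓│↑│ │↓│ │ │   │
│ ╵ ╵ │ └─┘ └─╴ │
│↳ ↑  │↳ → → → B│
└─────┴─────────┘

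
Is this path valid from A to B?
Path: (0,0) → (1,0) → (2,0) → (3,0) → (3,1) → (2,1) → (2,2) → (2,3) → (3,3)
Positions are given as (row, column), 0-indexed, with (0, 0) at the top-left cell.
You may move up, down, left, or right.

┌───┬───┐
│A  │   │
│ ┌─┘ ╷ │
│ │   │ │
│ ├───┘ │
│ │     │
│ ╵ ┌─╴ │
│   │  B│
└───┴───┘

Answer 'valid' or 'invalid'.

Checking path validity:
Result: All consecutive moves are passable.

valid

Correct solution:

┌───┬───┐
│A  │   │
│ ┌─┘ ╷ │
│↓│   │ │
│ ├───┘ │
│↓│↱ → ↓│
│ ╵ ┌─╴ │
│↳ ↑│  B│
└───┴───┘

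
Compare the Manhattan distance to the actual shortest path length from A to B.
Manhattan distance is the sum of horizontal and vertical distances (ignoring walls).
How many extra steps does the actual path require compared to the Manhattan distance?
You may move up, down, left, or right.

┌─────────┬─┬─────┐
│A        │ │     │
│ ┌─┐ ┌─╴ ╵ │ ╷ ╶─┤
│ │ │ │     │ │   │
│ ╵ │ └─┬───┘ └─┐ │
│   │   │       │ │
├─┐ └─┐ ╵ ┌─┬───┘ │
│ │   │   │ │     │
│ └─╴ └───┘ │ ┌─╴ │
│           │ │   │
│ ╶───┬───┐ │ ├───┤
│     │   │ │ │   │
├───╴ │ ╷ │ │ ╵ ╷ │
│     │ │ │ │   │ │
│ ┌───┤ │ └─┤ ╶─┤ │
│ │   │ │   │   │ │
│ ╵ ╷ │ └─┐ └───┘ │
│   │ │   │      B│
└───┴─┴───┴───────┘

Manhattan distance: |8 - 0| + |8 - 0| = 16
Actual path length: 28
Extra steps: 28 - 16 = 12

Solution:

┌─────────┬─┬─────┐
│A → ↓    │ │↱ ↓  │
│ ┌─┐ ┌─╴ ╵ │ ╷ ╶─┤
│ │ │↓│     │↑│↳ ↓│
│ ╵ │ └─┬───┘ └─┐ │
│   │↳ ↓│↱ → ↑  │↓│
├─┐ └─┐ ╵ ┌─┬───┘ │
│ │   │↳ ↑│ │↓ ← ↲│
│ └─╴ └───┘ │ ┌─╴ │
│           │↓│   │
│ ╶───┬───┐ │ ├───┤
│     │   │ │↓│↱ ↓│
├───╴ │ ╷ │ │ ╵ ╷ │
│     │ │ │ │↳ ↑│↓│
│ ┌───┤ │ └─┤ ╶─┤ │
│ │   │ │   │   │↓│
│ ╵ ╷ │ └─┐ └───┘ │
│   │ │   │      B│
└───┴─┴───┴───────┘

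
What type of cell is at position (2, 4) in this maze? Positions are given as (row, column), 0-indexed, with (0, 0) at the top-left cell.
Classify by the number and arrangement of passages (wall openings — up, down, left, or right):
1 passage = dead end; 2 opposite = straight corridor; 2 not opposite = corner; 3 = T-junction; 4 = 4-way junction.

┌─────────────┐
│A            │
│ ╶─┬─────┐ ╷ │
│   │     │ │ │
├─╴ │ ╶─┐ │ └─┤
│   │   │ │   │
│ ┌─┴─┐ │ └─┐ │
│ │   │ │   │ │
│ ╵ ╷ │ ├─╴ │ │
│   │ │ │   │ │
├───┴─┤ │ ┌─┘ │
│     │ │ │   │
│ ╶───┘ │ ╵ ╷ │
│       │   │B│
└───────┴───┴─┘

Checking cell at (2, 4):
Number of passages: 2
Cell type: straight corridor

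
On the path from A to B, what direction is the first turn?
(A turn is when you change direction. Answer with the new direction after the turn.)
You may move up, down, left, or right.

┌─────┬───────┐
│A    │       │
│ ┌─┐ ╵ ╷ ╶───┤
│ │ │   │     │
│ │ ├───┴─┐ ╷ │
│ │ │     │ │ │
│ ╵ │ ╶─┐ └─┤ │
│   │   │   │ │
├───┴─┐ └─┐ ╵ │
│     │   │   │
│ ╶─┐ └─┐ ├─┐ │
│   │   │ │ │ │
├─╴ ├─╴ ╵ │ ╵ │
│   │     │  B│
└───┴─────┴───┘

Directions: right, right, down, right, up, right, down, right, right, down, down, down, down, down
First turn direction: down

Solution:

┌─────┬───────┐
│A → ↓│↱ ↓    │
│ ┌─┐ ╵ ╷ ╶───┤
│ │ │↳ ↑│↳ → ↓│
│ │ ├───┴─┐ ╷ │
│ │ │     │ │↓│
│ ╵ │ ╶─┐ └─┤ │
│   │   │   │↓│
├───┴─┐ └─┐ ╵ │
│     │   │  ↓│
│ ╶─┐ └─┐ ├─┐ │
│   │   │ │ │↓│
├─╴ ├─╴ ╵ │ ╵ │
│   │     │  B│
└───┴─────┴───┘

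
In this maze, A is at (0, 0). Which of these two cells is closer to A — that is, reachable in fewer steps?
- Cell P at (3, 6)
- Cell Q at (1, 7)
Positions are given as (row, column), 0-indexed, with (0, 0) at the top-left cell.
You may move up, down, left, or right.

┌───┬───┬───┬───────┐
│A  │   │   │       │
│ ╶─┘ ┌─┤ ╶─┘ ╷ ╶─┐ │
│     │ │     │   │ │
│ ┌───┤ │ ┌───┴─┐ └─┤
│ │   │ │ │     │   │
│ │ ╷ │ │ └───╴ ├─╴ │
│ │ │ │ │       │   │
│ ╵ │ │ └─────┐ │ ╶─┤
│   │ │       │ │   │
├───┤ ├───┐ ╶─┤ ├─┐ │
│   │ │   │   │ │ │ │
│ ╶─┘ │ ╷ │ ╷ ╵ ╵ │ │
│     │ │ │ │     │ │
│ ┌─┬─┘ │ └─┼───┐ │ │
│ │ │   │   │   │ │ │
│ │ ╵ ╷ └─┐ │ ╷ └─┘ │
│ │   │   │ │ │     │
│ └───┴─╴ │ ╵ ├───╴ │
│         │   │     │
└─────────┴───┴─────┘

Shortest path A → P at (3, 6): 59 steps
Shortest path A → Q at (1, 7): 50 steps

Q is closer (50 steps vs 59 steps).

Path to P:

┌───┬───┬───┬───────┐
│A  │   │   │↓ ↰    │
│ ╶─┘ ┌─┤ ╶─┘ ╷ ╶─┐ │
│↓    │ │↓ ← ↲│↑ ↰│ │
│ ┌───┤ │ ┌───┴─┐ └─┤
│↓│↱ ↓│ │↓│     │↑ ↰│
│ │ ╷ │ │ └───╴ ├─╴ │
│↓│↑│↓│ │↳ → P  │↱ ↑│
│ ╵ │ │ └─────┐ │ ╶─┤
│↳ ↑│↓│       │ │↑ ↰│
├───┤ ├───┐ ╶─┤ ├─┐ │
│   │↓│↱ ↓│   │ │ │↑│
│ ╶─┘ │ ╷ │ ╷ ╵ ╵ │ │
│↓ ← ↲│↑│↓│ │     │↑│
│ ┌─┬─┘ │ └─┼───┐ │ │
│↓│ │  ↑│↳ ↓│↱ ↓│ │↑│
│ │ ╵ ╷ └─┐ │ ╷ └─┘ │
│↓│   │↑ ↰│↓│↑│↳ → ↑│
│ └───┴─╴ │ ╵ ├───╴ │
│↳ → → → ↑│↳ ↑│     │
└─────────┴───┴─────┘

Path to Q:

┌───┬───┬───┬───────┐
│A  │   │   │       │
│ ╶─┘ ┌─┤ ╶─┘ ╷ ╶─┐ │
│↓    │ │     │Q ↰│ │
│ ┌───┤ │ ┌───┴─┐ └─┤
│↓│↱ ↓│ │ │     │↑ ↰│
│ │ ╷ │ │ └───╴ ├─╴ │
│↓│↑│↓│ │       │↱ ↑│
│ ╵ │ │ └─────┐ │ ╶─┤
│↳ ↑│↓│       │ │↑ ↰│
├───┤ ├───┐ ╶─┤ ├─┐ │
│   │↓│↱ ↓│   │ │ │↑│
│ ╶─┘ │ ╷ │ ╷ ╵ ╵ │ │
│↓ ← ↲│↑│↓│ │     │↑│
│ ┌─┬─┘ │ └─┼───┐ │ │
│↓│ │  ↑│↳ ↓│↱ ↓│ │↑│
│ │ ╵ ╷ └─┐ │ ╷ └─┘ │
│↓│   │↑ ↰│↓│↑│↳ → ↑│
│ └───┴─╴ │ ╵ ├───╴ │
│↳ → → → ↑│↳ ↑│     │
└─────────┴───┴─────┘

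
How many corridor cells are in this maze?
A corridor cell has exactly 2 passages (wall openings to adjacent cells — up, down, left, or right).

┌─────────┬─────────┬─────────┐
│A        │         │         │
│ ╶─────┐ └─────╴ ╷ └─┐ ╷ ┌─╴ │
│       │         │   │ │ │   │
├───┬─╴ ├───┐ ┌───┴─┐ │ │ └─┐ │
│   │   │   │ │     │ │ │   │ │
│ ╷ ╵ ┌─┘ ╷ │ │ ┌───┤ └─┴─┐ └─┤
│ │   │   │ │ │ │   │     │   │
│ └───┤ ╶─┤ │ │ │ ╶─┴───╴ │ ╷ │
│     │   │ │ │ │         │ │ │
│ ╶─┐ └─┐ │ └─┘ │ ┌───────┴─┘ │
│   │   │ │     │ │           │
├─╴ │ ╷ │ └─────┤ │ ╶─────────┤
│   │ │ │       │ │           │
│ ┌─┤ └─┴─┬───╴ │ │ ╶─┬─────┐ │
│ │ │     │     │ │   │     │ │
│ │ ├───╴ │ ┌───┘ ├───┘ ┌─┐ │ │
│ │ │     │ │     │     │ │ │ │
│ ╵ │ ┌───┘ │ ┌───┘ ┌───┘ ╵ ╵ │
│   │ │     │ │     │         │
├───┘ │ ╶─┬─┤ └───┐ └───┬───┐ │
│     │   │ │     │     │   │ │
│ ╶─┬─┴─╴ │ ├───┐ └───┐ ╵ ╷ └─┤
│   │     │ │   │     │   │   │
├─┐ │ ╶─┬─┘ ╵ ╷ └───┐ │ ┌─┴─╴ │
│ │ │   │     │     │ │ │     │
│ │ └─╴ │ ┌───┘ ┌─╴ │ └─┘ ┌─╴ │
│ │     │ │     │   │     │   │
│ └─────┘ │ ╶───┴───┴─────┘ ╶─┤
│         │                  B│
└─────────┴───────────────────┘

Counting cells with exactly 2 passages:
Total corridor cells: 185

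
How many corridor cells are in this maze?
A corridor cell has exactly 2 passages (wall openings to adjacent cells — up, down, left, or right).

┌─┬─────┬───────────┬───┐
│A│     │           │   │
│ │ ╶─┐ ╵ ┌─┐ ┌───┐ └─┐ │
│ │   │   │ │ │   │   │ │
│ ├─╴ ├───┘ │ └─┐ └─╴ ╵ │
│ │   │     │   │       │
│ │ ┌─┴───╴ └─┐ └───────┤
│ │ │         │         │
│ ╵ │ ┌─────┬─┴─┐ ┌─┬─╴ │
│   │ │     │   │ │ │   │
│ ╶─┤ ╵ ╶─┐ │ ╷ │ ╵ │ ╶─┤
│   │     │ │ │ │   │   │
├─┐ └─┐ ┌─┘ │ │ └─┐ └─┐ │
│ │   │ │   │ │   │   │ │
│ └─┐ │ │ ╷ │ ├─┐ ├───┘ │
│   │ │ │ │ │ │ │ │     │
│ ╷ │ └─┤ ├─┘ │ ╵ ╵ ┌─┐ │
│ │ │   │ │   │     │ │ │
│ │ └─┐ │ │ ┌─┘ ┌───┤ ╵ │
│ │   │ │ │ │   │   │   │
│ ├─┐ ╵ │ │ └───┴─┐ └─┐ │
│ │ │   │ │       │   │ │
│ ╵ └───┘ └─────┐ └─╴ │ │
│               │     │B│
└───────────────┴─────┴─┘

Counting cells with exactly 2 passages:
Total corridor cells: 109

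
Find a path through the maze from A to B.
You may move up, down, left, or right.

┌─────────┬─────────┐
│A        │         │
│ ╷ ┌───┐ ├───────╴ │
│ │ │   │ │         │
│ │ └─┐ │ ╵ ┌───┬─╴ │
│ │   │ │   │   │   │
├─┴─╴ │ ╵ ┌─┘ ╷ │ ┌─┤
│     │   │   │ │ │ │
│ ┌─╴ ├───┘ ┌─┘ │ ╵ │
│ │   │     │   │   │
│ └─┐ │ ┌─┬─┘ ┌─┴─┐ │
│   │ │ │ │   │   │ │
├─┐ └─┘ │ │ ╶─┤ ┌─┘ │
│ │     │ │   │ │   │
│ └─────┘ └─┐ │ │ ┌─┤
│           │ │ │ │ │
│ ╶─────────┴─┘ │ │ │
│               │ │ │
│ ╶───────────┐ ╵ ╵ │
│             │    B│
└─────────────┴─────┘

Finding the shortest path through the maze:
Path length: 24 steps
Directions: right → right → right → right → down → down → right → up → right → right → right → right → down → left → down → down → right → down → down → left → down → down → down → right

Solution:

┌─────────┬─────────┐
│A → → → ↓│         │
│ ╷ ┌───┐ ├───────╴ │
│ │ │   │↓│↱ → → → ↓│
│ │ └─┐ │ ╵ ┌───┬─╴ │
│ │   │ │↳ ↑│   │↓ ↲│
├─┴─╴ │ ╵ ┌─┘ ╷ │ ┌─┤
│     │   │   │ │↓│ │
│ ┌─╴ ├───┘ ┌─┘ │ ╵ │
│ │   │     │   │↳ ↓│
│ └─┐ │ ┌─┬─┘ ┌─┴─┐ │
│   │ │ │ │   │   │↓│
├─┐ └─┘ │ │ ╶─┤ ┌─┘ │
│ │     │ │   │ │↓ ↲│
│ └─────┘ └─┐ │ │ ┌─┤
│           │ │ │↓│ │
│ ╶─────────┴─┘ │ │ │
│               │↓│ │
│ ╶───────────┐ ╵ ╵ │
│             │  ↳ B│
└─────────────┴─────┘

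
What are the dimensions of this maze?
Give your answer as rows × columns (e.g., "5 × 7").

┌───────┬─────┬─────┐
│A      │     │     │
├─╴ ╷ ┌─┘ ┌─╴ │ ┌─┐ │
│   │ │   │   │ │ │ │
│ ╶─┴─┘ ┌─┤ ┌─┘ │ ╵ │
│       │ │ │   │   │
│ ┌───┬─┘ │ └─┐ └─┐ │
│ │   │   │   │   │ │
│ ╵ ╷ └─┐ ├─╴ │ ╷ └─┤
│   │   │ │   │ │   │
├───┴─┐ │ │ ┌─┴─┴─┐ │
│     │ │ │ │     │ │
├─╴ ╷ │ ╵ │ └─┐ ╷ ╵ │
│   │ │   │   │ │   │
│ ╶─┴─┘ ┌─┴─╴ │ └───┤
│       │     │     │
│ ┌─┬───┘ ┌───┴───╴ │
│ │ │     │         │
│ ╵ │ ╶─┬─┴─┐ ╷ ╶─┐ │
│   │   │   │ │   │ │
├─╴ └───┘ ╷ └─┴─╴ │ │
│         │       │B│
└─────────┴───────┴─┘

Counting the maze dimensions:
Rows (vertical): 11
Columns (horizontal): 10
Dimensions: 11 × 10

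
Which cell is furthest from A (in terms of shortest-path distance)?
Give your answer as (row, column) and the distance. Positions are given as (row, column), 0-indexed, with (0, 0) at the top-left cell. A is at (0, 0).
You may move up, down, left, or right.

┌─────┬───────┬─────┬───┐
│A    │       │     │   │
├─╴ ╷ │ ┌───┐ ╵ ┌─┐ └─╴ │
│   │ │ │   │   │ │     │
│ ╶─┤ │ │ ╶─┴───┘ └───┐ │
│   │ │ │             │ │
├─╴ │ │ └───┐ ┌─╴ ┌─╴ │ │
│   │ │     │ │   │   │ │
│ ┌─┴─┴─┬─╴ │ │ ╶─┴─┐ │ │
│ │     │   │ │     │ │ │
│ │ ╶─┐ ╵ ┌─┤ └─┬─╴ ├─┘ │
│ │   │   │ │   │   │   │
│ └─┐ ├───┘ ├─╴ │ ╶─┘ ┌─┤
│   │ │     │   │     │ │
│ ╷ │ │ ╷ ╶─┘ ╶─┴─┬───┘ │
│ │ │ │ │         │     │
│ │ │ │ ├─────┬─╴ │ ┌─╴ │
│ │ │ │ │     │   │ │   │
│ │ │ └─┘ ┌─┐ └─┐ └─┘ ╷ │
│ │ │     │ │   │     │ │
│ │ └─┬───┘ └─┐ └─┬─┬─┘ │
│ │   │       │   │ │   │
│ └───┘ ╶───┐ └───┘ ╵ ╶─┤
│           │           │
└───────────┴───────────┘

Computing BFS distances from A to all cells:
Furthest cell: (10, 8)
Distance: 102 steps

Path from A to the furthest cell:

┌─────┬───────┬─────┬───┐
│A ↓  │↓ ← ← ↰│↓ ← ↰│   │
├─╴ ╷ │ ┌───┐ ╵ ┌─┐ └─╴ │
│↓ ↲│ │↓│   │↑ ↲│ │↑ ← ↰│
│ ╶─┤ │ │ ╶─┴───┘ └───┐ │
│↳ ↓│ │↓│    ↱ → ↓    │↑│
├─╴ │ │ └───┐ ┌─╴ ┌─╴ │ │
│↓ ↲│ │↳ → ↓│↑│↓ ↲│   │↑│
│ ┌─┴─┴─┬─╴ │ │ ╶─┴─┐ │ │
│↓│↓ ← ↰│↓ ↲│↑│↳ → ↓│ │↑│
│ │ ╶─┐ ╵ ┌─┤ └─┬─╴ ├─┘ │
│↓│↳ ↓│↑ ↲│ │↑ ↰│↓ ↲│↱ ↑│
│ └─┐ ├───┘ ├─╴ │ ╶─┘ ┌─┤
│↓  │↓│     │↱ ↑│↳ → ↑│ │
│ ╷ │ │ ╷ ╶─┘ ╶─┴─┬───┘ │
│↓│ │↓│ │    ↑ ← ↰│     │
│ │ │ │ ├─────┬─╴ │ ┌─╴ │
│↓│ │↓│ │↱ → ↓│  ↑│ │↓ ↰│
│ │ │ └─┘ ┌─┐ └─┐ └─┘ ╷ │
│↓│ │↳ → ↑│ │↳ ↓│↑ ← ↲│↑│
│ │ └─┬───┘ └─┐ └─┬─┬─┘ │
│↓│   │↱ → → ↓│↳ B│ │↱ ↑│
│ └───┘ ╶───┐ └───┘ ╵ ╶─┤
│↳ → → ↑    │↳ → → → ↑  │
└───────────┴───────────┘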